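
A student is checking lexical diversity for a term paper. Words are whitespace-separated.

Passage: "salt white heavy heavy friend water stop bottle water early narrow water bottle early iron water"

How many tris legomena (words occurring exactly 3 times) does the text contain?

Frequencies: water:4, heavy:2, bottle:2, early:2, salt:1, white:1, friend:1, stop:1, narrow:1, iron:1
Words with frequency 3: (none)

0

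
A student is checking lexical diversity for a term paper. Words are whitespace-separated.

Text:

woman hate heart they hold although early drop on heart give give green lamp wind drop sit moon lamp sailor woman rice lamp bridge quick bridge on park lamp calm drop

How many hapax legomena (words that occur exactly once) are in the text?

14

Frequencies: lamp:4, drop:3, woman:2, heart:2, on:2, give:2, bridge:2, hate:1, they:1, hold:1, although:1, early:1, green:1, wind:1, sit:1, moon:1, sailor:1, rice:1, quick:1, park:1, … (1 more, each freq 1)
Hapax (freq=1): although, calm, early, green, hate, hold, moon, park, quick, rice, sailor, sit, they, wind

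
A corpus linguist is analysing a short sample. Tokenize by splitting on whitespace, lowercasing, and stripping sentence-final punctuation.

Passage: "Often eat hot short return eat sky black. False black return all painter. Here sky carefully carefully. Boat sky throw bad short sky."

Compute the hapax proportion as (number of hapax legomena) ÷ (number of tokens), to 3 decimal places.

Frequencies: sky:4, eat:2, short:2, return:2, black:2, carefully:2, often:1, hot:1, false:1, all:1, painter:1, here:1, boat:1, throw:1, bad:1
Hapax count = 9; token count = 23.
Ratio = 9 / 23 = 0.391

0.391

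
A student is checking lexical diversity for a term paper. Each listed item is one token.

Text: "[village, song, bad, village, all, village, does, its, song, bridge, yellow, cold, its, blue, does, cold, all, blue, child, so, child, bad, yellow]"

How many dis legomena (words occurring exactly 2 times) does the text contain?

Frequencies: village:3, song:2, bad:2, all:2, does:2, its:2, yellow:2, cold:2, blue:2, child:2, bridge:1, so:1
Words with frequency 2: all, bad, blue, child, cold, does, its, song, yellow

9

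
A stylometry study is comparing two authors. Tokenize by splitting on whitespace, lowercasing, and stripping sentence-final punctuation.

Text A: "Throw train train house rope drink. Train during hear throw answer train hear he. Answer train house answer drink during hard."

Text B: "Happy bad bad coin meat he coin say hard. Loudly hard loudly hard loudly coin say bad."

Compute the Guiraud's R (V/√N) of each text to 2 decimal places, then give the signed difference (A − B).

A: V=10, N=21, R=2.18
B: V=8, N=17, R=1.94
Difference = 2.18 − 1.94 = 0.24

0.24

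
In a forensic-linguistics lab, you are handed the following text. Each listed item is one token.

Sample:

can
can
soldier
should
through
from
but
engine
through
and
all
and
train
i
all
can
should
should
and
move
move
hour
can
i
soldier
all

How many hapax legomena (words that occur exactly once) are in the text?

Frequencies: can:4, should:3, and:3, all:3, soldier:2, through:2, i:2, move:2, from:1, but:1, engine:1, train:1, hour:1
Hapax (freq=1): but, engine, from, hour, train

5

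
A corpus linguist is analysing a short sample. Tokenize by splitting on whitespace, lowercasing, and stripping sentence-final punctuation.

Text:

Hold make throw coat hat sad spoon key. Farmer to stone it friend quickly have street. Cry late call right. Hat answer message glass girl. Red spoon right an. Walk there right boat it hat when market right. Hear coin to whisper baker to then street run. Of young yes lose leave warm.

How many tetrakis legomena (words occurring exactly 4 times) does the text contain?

1

Frequencies: right:4, hat:3, to:3, spoon:2, it:2, street:2, hold:1, make:1, throw:1, coat:1, sad:1, key:1, farmer:1, stone:1, friend:1, quickly:1, have:1, cry:1, late:1, call:1, … (23 more, each freq 1)
Words with frequency 4: right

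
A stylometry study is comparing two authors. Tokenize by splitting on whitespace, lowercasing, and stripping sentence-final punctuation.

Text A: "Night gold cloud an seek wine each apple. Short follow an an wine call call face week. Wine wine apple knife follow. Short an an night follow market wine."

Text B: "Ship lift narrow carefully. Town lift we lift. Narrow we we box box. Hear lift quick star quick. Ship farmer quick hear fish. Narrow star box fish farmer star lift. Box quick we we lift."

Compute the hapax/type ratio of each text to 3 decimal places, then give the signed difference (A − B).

0.366

A: hapax=8, V=15, ratio=0.533
B: hapax=2, V=12, ratio=0.167
Difference = 0.533 − 0.167 = 0.366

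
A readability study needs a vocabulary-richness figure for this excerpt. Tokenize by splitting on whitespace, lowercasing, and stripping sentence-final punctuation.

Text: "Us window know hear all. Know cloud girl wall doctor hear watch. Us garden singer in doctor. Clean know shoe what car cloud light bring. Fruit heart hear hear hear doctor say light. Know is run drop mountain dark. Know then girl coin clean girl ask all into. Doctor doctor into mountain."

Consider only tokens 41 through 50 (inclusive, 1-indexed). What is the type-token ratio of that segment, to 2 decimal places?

0.80

Segment tokens 41–50: then, girl, coin, clean, girl, ask, all, into, doctor, doctor
Segment N = 10, segment V = 8.
TTR = 8 / 10 = 0.80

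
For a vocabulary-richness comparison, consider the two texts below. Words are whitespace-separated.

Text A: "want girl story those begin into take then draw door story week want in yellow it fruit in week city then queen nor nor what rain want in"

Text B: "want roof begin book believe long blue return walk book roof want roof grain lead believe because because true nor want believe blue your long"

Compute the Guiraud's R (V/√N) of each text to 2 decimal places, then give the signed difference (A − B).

0.78

A: V=20, N=28, R=3.78
B: V=15, N=25, R=3.00
Difference = 3.78 − 3.00 = 0.78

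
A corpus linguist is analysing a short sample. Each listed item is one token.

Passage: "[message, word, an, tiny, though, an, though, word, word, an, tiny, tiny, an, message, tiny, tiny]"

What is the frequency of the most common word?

Frequencies: tiny:5, an:4, word:3, message:2, though:2
Most common: 'tiny' with frequency 5.

5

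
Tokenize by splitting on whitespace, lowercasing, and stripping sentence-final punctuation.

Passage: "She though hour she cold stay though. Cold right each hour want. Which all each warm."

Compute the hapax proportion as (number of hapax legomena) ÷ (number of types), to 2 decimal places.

0.55

Frequencies: she:2, though:2, hour:2, cold:2, each:2, stay:1, right:1, want:1, which:1, all:1, warm:1
Hapax count = 6; type count = 11.
Ratio = 6 / 11 = 0.55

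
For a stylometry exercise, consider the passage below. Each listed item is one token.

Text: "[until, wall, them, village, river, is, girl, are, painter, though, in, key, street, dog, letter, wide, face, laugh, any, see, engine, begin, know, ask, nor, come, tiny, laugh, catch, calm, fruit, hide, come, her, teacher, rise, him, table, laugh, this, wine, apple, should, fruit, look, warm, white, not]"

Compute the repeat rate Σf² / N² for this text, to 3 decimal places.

0.025

Frequencies: laugh:3, come:2, fruit:2, until:1, wall:1, them:1, village:1, river:1, is:1, girl:1, are:1, painter:1, though:1, in:1, key:1, street:1, dog:1, letter:1, wide:1, face:1, … (24 more, each freq 1)
Σf² = 58; N² = 2304
Repeat rate = 58 / 2304 = 0.025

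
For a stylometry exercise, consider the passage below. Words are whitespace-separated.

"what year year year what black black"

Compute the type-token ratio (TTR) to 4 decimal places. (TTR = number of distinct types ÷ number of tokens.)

N = 7 tokens, V = 3 types.
TTR = V / N = 3 / 7 = 0.4286

0.4286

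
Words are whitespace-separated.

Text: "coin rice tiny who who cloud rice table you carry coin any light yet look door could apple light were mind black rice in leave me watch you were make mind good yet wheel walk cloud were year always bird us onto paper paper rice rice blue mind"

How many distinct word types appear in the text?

33

Distinct types: {always, any, apple, bird, black, blue, carry, cloud, coin, could, door, good, in, leave, light, look, make, me, mind, onto, paper, rice, table, tiny, us, walk, watch, were, wheel, who, year, yet, you}
V = 33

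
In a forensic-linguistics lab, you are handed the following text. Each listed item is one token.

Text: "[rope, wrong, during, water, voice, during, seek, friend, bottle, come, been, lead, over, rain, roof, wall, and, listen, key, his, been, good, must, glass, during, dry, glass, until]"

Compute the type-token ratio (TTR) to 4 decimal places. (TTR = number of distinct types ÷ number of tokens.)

0.8571

N = 28 tokens, V = 24 types.
TTR = V / N = 24 / 28 = 0.8571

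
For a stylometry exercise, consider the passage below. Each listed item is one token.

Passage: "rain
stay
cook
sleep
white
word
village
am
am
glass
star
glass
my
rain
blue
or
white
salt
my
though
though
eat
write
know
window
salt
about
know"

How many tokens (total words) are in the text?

28

Tokens: rain, stay, cook, sleep, white, word, village, am, am, glass, star, glass, my, rain, blue, or, white, salt, my, though, though, eat, write, know, window, salt, about, know
N = 28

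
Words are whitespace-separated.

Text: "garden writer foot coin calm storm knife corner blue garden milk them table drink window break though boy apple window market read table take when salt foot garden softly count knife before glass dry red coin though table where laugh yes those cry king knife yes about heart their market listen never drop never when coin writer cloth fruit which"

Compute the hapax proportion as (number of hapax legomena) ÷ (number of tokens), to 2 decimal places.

0.53

Frequencies: garden:3, coin:3, knife:3, table:3, writer:2, foot:2, window:2, though:2, market:2, when:2, yes:2, never:2, calm:1, storm:1, corner:1, blue:1, milk:1, them:1, drink:1, break:1, … (24 more, each freq 1)
Hapax count = 32; token count = 60.
Ratio = 32 / 60 = 0.53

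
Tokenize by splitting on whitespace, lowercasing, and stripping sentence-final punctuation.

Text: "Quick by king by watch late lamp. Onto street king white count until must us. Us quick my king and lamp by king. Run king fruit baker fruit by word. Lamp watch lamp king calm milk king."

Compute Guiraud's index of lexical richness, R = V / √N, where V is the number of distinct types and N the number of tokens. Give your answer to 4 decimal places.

N = 37, V = 21.
√N = 6.082763
R = 21 / 6.082763 = 3.4524

3.4524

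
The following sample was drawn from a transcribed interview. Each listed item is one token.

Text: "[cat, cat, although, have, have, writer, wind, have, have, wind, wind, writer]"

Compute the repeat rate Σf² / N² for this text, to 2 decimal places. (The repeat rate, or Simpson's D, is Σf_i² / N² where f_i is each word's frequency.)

0.24

Frequencies: have:4, wind:3, cat:2, writer:2, although:1
Σf² = 34; N² = 144
Repeat rate = 34 / 144 = 0.24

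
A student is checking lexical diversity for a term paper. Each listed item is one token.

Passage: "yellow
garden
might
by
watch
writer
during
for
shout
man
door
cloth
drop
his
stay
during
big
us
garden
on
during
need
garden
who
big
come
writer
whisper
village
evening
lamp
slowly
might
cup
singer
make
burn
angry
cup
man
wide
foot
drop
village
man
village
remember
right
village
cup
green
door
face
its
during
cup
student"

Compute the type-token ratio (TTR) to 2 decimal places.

N = 57 tokens, V = 39 types.
TTR = V / N = 39 / 57 = 0.68

0.68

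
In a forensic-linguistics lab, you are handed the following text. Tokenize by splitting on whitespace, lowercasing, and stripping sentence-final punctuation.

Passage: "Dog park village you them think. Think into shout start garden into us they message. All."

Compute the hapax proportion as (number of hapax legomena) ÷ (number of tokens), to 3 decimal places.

0.750

Frequencies: think:2, into:2, dog:1, park:1, village:1, you:1, them:1, shout:1, start:1, garden:1, us:1, they:1, message:1, all:1
Hapax count = 12; token count = 16.
Ratio = 12 / 16 = 0.750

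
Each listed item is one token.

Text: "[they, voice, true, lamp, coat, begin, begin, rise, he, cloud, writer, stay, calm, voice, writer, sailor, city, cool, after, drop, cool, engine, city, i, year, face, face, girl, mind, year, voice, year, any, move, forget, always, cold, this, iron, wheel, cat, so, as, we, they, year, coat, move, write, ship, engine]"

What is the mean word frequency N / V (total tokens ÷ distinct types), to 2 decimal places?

1.38

N = 51 tokens, V = 37 types.
Mean frequency = N / V = 51 / 37 = 1.38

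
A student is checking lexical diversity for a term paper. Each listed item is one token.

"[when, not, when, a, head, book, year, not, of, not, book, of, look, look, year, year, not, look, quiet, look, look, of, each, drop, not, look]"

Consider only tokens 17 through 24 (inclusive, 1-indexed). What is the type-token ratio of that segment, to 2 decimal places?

0.75

Segment tokens 17–24: not, look, quiet, look, look, of, each, drop
Segment N = 8, segment V = 6.
TTR = 6 / 8 = 0.75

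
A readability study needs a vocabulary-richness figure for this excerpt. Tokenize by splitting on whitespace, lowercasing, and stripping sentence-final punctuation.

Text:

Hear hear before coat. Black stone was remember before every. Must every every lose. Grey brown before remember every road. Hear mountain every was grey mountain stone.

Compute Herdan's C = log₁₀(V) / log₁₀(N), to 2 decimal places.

0.80

N = 27, V = 14.
log₁₀(V) = 1.146128, log₁₀(N) = 1.431364
C = 1.146128 / 1.431364 = 0.80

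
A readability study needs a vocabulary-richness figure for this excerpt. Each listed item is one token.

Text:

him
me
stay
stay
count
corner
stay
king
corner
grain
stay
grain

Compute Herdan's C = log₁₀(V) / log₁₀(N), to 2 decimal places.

N = 12, V = 7.
log₁₀(V) = 0.845098, log₁₀(N) = 1.079181
C = 0.845098 / 1.079181 = 0.78

0.78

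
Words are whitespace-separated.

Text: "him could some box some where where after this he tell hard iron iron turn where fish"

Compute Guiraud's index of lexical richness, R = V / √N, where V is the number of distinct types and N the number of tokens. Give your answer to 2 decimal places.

N = 17, V = 13.
√N = 4.123106
R = 13 / 4.123106 = 3.15

3.15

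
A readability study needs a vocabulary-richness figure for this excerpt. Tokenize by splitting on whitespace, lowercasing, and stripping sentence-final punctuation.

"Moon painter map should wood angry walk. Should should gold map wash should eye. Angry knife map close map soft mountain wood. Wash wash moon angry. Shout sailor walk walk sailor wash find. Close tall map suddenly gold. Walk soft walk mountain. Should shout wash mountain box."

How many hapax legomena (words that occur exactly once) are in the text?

Frequencies: map:5, should:5, walk:5, wash:5, angry:3, mountain:3, moon:2, wood:2, gold:2, close:2, soft:2, shout:2, sailor:2, painter:1, eye:1, knife:1, find:1, tall:1, suddenly:1, box:1
Hapax (freq=1): box, eye, find, knife, painter, suddenly, tall

7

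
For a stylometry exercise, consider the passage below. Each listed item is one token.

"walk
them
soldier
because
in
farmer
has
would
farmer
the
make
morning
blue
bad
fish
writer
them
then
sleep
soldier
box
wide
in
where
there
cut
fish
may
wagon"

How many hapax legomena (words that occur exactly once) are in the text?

Frequencies: them:2, soldier:2, in:2, farmer:2, fish:2, walk:1, because:1, has:1, would:1, the:1, make:1, morning:1, blue:1, bad:1, writer:1, then:1, sleep:1, box:1, wide:1, where:1, … (4 more, each freq 1)
Hapax (freq=1): bad, because, blue, box, cut, has, make, may, morning, sleep, the, then, there, wagon, walk, where, wide, would, writer

19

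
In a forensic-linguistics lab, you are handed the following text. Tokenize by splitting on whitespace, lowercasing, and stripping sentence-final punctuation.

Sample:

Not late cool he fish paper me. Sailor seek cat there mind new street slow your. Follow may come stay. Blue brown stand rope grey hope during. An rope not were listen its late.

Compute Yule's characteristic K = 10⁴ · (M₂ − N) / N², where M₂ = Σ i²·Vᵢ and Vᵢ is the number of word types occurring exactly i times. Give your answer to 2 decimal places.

51.90

Frequencies: not:2, late:2, rope:2, cool:1, he:1, fish:1, paper:1, me:1, sailor:1, seek:1, cat:1, there:1, mind:1, new:1, street:1, slow:1, your:1, follow:1, may:1, come:1, … (11 more, each freq 1)
N = 34. Frequency spectrum: V_1=28, V_2=3
M₂ = 1²·28 + 2²·3 = 40
K = 10000 × (40 − 34) / 34² = 51.90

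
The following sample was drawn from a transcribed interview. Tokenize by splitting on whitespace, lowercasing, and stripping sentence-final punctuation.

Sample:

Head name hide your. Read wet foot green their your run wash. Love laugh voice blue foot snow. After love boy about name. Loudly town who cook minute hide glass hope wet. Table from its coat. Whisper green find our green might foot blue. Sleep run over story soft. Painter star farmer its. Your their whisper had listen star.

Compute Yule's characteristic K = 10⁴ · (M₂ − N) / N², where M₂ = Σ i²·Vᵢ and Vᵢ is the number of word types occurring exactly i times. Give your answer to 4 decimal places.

Frequencies: your:3, foot:3, green:3, name:2, hide:2, wet:2, their:2, run:2, love:2, blue:2, its:2, whisper:2, star:2, head:1, read:1, wash:1, laugh:1, voice:1, snow:1, after:1, … (23 more, each freq 1)
N = 59. Frequency spectrum: V_1=30, V_2=10, V_3=3
M₂ = 1²·30 + 2²·10 + 3²·3 = 97
K = 10000 × (97 − 59) / 59² = 109.1640

109.1640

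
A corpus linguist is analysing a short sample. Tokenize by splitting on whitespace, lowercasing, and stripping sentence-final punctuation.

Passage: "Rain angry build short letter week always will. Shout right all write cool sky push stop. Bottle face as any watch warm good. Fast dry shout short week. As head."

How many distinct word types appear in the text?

26

Distinct types: {all, always, angry, any, as, bottle, build, cool, dry, face, fast, good, head, letter, push, rain, right, short, shout, sky, stop, warm, watch, week, will, write}
V = 26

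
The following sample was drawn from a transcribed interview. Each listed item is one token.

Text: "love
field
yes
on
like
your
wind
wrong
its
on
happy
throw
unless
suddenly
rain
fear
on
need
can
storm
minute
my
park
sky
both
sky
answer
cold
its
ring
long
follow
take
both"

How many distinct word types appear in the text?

Distinct types: {answer, both, can, cold, fear, field, follow, happy, its, like, long, love, minute, my, need, on, park, rain, ring, sky, storm, suddenly, take, throw, unless, wind, wrong, yes, your}
V = 29

29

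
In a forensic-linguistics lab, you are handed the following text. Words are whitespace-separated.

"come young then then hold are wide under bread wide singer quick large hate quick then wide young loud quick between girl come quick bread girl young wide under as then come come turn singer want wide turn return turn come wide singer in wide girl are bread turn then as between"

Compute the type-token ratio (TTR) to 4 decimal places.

N = 52 tokens, V = 20 types.
TTR = V / N = 20 / 52 = 0.3846

0.3846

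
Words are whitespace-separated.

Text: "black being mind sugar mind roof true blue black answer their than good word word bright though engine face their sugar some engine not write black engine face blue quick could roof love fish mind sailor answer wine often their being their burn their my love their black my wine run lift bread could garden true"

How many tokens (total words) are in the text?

Tokens: black, being, mind, sugar, mind, roof, true, blue, black, answer, their, than, good, word, word, bright, though, engine, face, their, sugar, some, engine, not, write, black, engine, face, blue, quick, could, roof, love, fish, mind, sailor, answer, wine, often, their, being, their, burn, their, my, love, their, black, my, wine, run, lift, bread, could, garden, true
N = 56

56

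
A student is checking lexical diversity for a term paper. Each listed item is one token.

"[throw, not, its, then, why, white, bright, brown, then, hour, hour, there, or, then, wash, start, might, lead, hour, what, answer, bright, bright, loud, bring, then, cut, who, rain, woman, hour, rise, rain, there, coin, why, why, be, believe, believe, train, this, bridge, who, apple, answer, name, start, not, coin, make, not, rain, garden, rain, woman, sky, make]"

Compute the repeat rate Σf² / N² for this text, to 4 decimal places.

0.0380

Frequencies: then:4, hour:4, rain:4, not:3, why:3, bright:3, there:2, start:2, answer:2, who:2, woman:2, coin:2, believe:2, make:2, throw:1, its:1, white:1, brown:1, or:1, wash:1, … (15 more, each freq 1)
Σf² = 128; N² = 3364
Repeat rate = 128 / 3364 = 0.0380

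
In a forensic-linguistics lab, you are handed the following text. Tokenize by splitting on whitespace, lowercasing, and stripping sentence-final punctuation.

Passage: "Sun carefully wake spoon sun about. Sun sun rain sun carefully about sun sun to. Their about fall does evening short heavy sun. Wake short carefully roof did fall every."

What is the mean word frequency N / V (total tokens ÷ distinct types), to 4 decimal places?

N = 30 tokens, V = 16 types.
Mean frequency = N / V = 30 / 16 = 1.8750

1.8750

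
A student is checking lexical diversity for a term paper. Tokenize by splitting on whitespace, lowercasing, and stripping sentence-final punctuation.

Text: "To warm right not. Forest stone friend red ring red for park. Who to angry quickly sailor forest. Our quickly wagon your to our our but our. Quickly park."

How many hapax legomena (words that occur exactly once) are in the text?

Frequencies: our:4, to:3, quickly:3, forest:2, red:2, park:2, warm:1, right:1, not:1, stone:1, friend:1, ring:1, for:1, who:1, angry:1, sailor:1, wagon:1, your:1, but:1
Hapax (freq=1): angry, but, for, friend, not, right, ring, sailor, stone, wagon, warm, who, your

13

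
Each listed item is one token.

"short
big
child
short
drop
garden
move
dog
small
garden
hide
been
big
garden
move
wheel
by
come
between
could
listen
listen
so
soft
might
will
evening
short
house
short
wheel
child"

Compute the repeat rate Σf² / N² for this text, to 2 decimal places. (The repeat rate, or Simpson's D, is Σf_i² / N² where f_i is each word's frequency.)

Frequencies: short:4, garden:3, big:2, child:2, move:2, wheel:2, listen:2, drop:1, dog:1, small:1, hide:1, been:1, by:1, come:1, between:1, could:1, so:1, soft:1, might:1, will:1, … (2 more, each freq 1)
Σf² = 60; N² = 1024
Repeat rate = 60 / 1024 = 0.06

0.06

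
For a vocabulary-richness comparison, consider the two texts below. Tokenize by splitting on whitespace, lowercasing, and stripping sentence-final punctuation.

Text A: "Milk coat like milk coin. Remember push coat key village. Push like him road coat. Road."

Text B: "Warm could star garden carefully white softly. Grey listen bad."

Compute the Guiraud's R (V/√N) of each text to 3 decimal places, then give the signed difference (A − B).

-0.662

A: V=10, N=16, R=2.500
B: V=10, N=10, R=3.162
Difference = 2.500 − 3.162 = -0.662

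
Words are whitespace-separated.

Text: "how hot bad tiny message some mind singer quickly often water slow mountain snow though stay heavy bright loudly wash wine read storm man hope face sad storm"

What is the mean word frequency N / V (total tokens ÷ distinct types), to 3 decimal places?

N = 28 tokens, V = 27 types.
Mean frequency = N / V = 28 / 27 = 1.037

1.037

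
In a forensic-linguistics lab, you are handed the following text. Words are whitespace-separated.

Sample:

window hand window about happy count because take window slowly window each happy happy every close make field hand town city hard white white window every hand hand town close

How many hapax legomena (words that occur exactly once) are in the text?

10

Frequencies: window:5, hand:4, happy:3, every:2, close:2, town:2, white:2, about:1, count:1, because:1, take:1, slowly:1, each:1, make:1, field:1, city:1, hard:1
Hapax (freq=1): about, because, city, count, each, field, hard, make, slowly, take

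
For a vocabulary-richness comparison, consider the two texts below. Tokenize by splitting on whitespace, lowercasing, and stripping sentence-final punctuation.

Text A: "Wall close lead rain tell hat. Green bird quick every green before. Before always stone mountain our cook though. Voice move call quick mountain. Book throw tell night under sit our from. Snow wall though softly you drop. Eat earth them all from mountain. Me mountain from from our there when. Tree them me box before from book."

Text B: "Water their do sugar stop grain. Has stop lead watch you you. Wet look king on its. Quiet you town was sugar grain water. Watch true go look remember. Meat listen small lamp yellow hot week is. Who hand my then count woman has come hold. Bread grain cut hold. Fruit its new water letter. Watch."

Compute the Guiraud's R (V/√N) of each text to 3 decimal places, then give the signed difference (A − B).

A: V=39, N=58, R=5.121
B: V=42, N=56, R=5.612
Difference = 5.121 − 5.612 = -0.491

-0.491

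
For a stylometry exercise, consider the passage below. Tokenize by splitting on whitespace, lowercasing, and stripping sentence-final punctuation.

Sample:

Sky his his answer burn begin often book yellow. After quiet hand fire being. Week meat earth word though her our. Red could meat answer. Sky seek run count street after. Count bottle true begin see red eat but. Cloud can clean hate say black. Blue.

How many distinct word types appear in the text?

Distinct types: {after, answer, begin, being, black, blue, book, bottle, burn, but, can, clean, cloud, could, count, earth, eat, fire, hand, hate, her, his, meat, often, our, quiet, red, run, say, see, seek, sky, street, though, true, week, word, yellow}
V = 38

38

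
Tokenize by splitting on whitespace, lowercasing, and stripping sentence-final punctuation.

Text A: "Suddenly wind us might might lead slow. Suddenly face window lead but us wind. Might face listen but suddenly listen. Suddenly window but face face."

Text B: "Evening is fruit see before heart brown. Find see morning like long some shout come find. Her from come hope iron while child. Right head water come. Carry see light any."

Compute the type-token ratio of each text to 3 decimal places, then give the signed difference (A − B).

-0.439

TTR(A) = 10/25 = 0.400
TTR(B) = 26/31 = 0.839
Difference = 0.400 − 0.839 = -0.439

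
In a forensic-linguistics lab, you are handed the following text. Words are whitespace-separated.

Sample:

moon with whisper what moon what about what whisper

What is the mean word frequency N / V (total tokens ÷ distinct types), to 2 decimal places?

1.80

N = 9 tokens, V = 5 types.
Mean frequency = N / V = 9 / 5 = 1.80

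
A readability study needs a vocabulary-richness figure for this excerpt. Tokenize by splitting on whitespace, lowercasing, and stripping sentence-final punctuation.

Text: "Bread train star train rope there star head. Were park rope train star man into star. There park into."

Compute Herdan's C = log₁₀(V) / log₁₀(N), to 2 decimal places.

0.78

N = 19, V = 10.
log₁₀(V) = 1.000000, log₁₀(N) = 1.278754
C = 1.000000 / 1.278754 = 0.78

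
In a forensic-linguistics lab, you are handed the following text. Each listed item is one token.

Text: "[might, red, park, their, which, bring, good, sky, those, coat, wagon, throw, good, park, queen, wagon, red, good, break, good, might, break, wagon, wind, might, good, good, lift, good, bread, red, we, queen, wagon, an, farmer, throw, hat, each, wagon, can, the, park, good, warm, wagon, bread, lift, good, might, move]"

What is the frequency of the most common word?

Frequencies: good:9, wagon:6, might:4, red:3, park:3, throw:2, queen:2, break:2, lift:2, bread:2, their:1, which:1, bring:1, sky:1, those:1, coat:1, wind:1, we:1, an:1, farmer:1, … (6 more, each freq 1)
Most common: 'good' with frequency 9.

9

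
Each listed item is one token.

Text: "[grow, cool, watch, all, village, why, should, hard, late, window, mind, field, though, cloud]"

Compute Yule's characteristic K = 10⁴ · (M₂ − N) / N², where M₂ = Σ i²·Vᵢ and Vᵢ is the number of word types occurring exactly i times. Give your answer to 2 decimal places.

0.00

Frequencies: grow:1, cool:1, watch:1, all:1, village:1, why:1, should:1, hard:1, late:1, window:1, mind:1, field:1, though:1, cloud:1
N = 14. Frequency spectrum: V_1=14
M₂ = 1²·14 = 14
K = 10000 × (14 − 14) / 14² = 0.00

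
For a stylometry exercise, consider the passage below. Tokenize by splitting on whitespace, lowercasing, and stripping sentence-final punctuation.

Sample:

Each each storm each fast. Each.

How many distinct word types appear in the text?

Distinct types: {each, fast, storm}
V = 3

3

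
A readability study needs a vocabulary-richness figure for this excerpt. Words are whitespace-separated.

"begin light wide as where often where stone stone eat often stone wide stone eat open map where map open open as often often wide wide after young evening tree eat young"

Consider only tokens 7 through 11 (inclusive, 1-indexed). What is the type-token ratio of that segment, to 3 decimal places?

Segment tokens 7–11: where, stone, stone, eat, often
Segment N = 5, segment V = 4.
TTR = 4 / 5 = 0.800

0.800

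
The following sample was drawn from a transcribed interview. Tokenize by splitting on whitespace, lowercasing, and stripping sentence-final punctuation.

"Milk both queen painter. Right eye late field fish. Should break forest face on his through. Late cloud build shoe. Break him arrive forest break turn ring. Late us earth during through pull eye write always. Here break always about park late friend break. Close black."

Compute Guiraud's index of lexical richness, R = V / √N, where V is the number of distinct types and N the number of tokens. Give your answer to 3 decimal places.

N = 46, V = 35.
√N = 6.782330
R = 35 / 6.782330 = 5.160

5.160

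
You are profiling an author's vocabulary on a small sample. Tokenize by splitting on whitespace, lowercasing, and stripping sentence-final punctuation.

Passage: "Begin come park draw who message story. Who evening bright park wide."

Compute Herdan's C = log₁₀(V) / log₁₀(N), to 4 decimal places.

N = 12, V = 10.
log₁₀(V) = 1.000000, log₁₀(N) = 1.079181
C = 1.000000 / 1.079181 = 0.9266

0.9266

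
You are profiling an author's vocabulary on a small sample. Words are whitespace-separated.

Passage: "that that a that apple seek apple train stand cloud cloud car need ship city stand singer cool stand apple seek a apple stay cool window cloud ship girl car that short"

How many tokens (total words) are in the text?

32

Tokens: that, that, a, that, apple, seek, apple, train, stand, cloud, cloud, car, need, ship, city, stand, singer, cool, stand, apple, seek, a, apple, stay, cool, window, cloud, ship, girl, car, that, short
N = 32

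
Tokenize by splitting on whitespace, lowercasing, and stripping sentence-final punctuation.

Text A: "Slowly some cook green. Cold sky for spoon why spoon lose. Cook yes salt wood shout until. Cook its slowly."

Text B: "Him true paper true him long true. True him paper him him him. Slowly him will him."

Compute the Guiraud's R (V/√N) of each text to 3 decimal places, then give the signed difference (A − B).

2.123

A: V=16, N=20, R=3.578
B: V=6, N=17, R=1.455
Difference = 3.578 − 1.455 = 2.123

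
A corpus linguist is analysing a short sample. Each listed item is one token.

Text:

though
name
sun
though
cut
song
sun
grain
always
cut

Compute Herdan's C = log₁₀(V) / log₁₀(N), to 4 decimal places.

0.8451

N = 10, V = 7.
log₁₀(V) = 0.845098, log₁₀(N) = 1.000000
C = 0.845098 / 1.000000 = 0.8451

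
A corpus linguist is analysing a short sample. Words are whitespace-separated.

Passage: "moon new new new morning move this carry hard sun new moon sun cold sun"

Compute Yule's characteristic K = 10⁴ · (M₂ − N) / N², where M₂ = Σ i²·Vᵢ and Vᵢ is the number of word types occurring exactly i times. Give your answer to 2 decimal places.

888.89

Frequencies: new:4, sun:3, moon:2, morning:1, move:1, this:1, carry:1, hard:1, cold:1
N = 15. Frequency spectrum: V_1=6, V_2=1, V_3=1, V_4=1
M₂ = 1²·6 + 2²·1 + 3²·1 + 4²·1 = 35
K = 10000 × (35 − 15) / 15² = 888.89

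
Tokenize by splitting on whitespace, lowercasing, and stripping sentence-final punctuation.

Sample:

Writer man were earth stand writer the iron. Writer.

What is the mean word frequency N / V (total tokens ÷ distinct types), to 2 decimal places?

N = 9 tokens, V = 7 types.
Mean frequency = N / V = 9 / 7 = 1.29

1.29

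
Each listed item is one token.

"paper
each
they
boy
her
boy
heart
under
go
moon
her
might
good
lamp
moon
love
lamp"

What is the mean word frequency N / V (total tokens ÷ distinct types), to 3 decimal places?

N = 17 tokens, V = 13 types.
Mean frequency = N / V = 17 / 13 = 1.308

1.308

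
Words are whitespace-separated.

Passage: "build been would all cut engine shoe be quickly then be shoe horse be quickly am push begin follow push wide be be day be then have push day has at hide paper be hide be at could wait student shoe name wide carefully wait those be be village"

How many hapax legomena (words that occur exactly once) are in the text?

Frequencies: be:10, shoe:3, push:3, quickly:2, then:2, wide:2, day:2, at:2, hide:2, wait:2, build:1, been:1, would:1, all:1, cut:1, engine:1, horse:1, am:1, begin:1, follow:1, … (9 more, each freq 1)
Hapax (freq=1): all, am, been, begin, build, carefully, could, cut, engine, follow, has, have, horse, name, paper, student, those, village, would

19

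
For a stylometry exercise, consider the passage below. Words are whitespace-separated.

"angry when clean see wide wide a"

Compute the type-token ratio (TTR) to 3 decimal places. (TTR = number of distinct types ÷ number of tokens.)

N = 7 tokens, V = 6 types.
TTR = V / N = 6 / 7 = 0.857

0.857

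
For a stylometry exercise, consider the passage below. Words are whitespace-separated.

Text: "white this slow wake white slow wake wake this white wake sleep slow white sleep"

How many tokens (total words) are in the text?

15

Tokens: white, this, slow, wake, white, slow, wake, wake, this, white, wake, sleep, slow, white, sleep
N = 15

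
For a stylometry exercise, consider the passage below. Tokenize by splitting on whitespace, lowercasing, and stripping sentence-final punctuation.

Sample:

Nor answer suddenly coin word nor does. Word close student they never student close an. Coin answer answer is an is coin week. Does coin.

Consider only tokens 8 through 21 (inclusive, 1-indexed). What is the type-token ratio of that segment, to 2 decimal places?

Segment tokens 8–21: word, close, student, they, never, student, close, an, coin, answer, answer, is, an, is
Segment N = 14, segment V = 9.
TTR = 9 / 14 = 0.64

0.64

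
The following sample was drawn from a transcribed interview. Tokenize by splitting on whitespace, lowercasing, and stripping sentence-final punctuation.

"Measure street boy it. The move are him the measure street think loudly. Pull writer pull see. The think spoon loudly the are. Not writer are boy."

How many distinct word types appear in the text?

Distinct types: {are, boy, him, it, loudly, measure, move, not, pull, see, spoon, street, the, think, writer}
V = 15

15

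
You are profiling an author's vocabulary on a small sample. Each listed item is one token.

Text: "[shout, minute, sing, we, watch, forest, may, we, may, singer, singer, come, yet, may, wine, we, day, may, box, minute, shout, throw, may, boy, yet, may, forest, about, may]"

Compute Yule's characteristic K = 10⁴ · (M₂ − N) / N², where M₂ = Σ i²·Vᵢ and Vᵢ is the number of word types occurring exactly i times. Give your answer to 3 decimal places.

Frequencies: may:7, we:3, shout:2, minute:2, forest:2, singer:2, yet:2, sing:1, watch:1, come:1, wine:1, day:1, box:1, throw:1, boy:1, about:1
N = 29. Frequency spectrum: V_1=9, V_2=5, V_3=1, V_7=1
M₂ = 1²·9 + 2²·5 + 3²·1 + 7²·1 = 87
K = 10000 × (87 − 29) / 29² = 689.655

689.655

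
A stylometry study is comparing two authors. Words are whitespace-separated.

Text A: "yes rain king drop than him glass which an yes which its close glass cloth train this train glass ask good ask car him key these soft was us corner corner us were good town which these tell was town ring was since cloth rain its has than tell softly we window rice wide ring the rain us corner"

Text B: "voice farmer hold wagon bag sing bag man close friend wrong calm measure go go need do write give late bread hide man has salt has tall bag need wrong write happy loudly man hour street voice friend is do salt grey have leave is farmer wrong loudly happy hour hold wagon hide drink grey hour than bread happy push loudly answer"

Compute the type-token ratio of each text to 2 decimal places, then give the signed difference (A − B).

0.03

TTR(A) = 35/59 = 0.59
TTR(B) = 35/62 = 0.56
Difference = 0.59 − 0.56 = 0.03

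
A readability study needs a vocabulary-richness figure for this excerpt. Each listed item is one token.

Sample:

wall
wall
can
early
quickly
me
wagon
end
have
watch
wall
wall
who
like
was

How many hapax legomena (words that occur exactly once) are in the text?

11

Frequencies: wall:4, can:1, early:1, quickly:1, me:1, wagon:1, end:1, have:1, watch:1, who:1, like:1, was:1
Hapax (freq=1): can, early, end, have, like, me, quickly, wagon, was, watch, who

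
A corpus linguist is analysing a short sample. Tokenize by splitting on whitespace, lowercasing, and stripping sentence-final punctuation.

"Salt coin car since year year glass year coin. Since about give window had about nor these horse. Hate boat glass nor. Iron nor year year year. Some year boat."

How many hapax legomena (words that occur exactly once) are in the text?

Frequencies: year:7, nor:3, coin:2, since:2, glass:2, about:2, boat:2, salt:1, car:1, give:1, window:1, had:1, these:1, horse:1, hate:1, iron:1, some:1
Hapax (freq=1): car, give, had, hate, horse, iron, salt, some, these, window

10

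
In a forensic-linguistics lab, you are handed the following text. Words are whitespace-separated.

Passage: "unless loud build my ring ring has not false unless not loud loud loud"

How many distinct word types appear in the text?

8

Distinct types: {build, false, has, loud, my, not, ring, unless}
V = 8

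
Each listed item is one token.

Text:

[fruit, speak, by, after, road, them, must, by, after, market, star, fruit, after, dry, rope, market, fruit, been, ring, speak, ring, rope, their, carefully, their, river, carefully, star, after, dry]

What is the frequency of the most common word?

4

Frequencies: after:4, fruit:3, speak:2, by:2, market:2, star:2, dry:2, rope:2, ring:2, their:2, carefully:2, road:1, them:1, must:1, been:1, river:1
Most common: 'after' with frequency 4.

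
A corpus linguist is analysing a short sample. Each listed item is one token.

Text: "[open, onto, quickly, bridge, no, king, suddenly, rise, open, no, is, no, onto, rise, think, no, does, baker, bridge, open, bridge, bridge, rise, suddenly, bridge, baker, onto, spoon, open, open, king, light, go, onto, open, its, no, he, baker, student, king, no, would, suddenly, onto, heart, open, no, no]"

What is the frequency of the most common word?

Frequencies: no:8, open:7, onto:5, bridge:5, king:3, suddenly:3, rise:3, baker:3, quickly:1, is:1, think:1, does:1, spoon:1, light:1, go:1, its:1, he:1, student:1, would:1, heart:1
Most common: 'no' with frequency 8.

8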